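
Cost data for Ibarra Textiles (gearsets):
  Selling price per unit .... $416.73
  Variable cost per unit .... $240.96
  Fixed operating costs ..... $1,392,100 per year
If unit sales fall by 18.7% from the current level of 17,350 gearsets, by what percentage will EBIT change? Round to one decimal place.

Total contribution margin = 17,350 × $175.77 = $3,049,609.50.
Subtracting fixed costs: EBIT = $3,049,609.50 − $1,392,100 = $1,657,509.50.
So DOL = total CM / EBIT = $3,049,609.50 / $1,657,509.50 = 1.8399.
%ΔEBIT = DOL × %ΔSales = 1.8399 × -18.7% = -34.4%.

-34.4%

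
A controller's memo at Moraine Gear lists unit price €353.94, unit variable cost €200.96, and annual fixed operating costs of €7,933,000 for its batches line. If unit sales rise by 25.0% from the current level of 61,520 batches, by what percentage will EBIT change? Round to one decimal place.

Total contribution margin = 61,520 × €152.98 = €9,411,329.60.
EBIT = €9,411,329.60 − €7,933,000 = €1,478,329.60.
DOL = contribution ÷ EBIT = €9,411,329.60 ÷ €1,478,329.60 = 6.3662.
So EBIT moves 6.3662 × (+25.0%) = +159.2%.

+159.2%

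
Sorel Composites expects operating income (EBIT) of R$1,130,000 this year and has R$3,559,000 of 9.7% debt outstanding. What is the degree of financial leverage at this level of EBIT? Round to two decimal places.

1.44

Annual interest charges come to R$345,223.00.
Degree of financial leverage = EBIT / (EBIT − interest) = R$1,130,000 / R$784,777.00 = 1.4399.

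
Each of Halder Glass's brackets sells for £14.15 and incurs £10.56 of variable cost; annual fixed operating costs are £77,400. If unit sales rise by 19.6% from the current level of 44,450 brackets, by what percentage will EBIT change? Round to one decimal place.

At 44,450 units, contribution = 44,450 × £3.59 = £159,575.50.
EBIT = £159,575.50 − £77,400 = £82,175.50.
Degree of operating leverage = £159,575.50 / £82,175.50 = 1.9419.
Operating income changes by 1.9419 × +19.6% = +38.1%.

+38.1%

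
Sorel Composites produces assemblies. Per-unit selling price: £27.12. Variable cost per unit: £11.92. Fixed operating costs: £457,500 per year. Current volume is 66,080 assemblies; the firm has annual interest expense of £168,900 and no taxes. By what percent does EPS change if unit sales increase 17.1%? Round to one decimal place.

Total contribution margin = 66,080 × £15.20 = £1,004,416.00.
EBIT = £1,004,416.00 − £457,500 = £546,916.00.
Interest = £168,900.00, so EBIT − I = £378,016.00.
DCL = total CM / (EBIT − I) = £1,004,416.00 / £378,016.00 = 2.6571.
%ΔEPS = DCL × %ΔSales = 2.6571 × +17.1% = +45.4%.

+45.4%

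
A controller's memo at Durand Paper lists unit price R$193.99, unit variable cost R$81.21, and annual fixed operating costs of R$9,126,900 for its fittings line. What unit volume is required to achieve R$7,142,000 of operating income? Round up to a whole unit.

Unit CM = price − variable cost = R$193.99 − R$81.21 = R$112.78.
Units = (FC + target) / CM = (R$9,126,900 + R$7,142,000) / R$112.78 = 144,253.41, so 144,254 fittings.

144,254 fittings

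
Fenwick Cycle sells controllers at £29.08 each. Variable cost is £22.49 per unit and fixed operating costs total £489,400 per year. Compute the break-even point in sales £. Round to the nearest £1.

Contribution margin per unit = £29.08 − £22.49 = £6.59, a CM ratio of £6.59 ÷ £29.08 = 0.2266.
Break-even revenue = fixed costs × price ÷ CM = £489,400 × £29.08 ÷ £6.59 = £2,159,598.

£2,159,598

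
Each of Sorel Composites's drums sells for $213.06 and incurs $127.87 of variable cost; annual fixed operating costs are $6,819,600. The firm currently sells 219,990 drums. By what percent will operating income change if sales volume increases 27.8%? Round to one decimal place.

+43.7%

At 219,990 units, contribution = 219,990 × $85.19 = $18,740,948.10.
EBIT = $18,740,948.10 − $6,819,600 = $11,921,348.10.
So DOL = total CM / EBIT = $18,740,948.10 / $11,921,348.10 = 1.5720.
Operating income changes by 1.5720 × +27.8% = +43.7%.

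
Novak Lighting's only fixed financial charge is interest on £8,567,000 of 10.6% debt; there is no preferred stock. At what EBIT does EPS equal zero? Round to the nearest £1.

Annual interest = 10.6% × £8,567,000 = £908,102.00.
Without preferred stock the financial break-even is simply EBIT = interest = £908,102.00.

£908,102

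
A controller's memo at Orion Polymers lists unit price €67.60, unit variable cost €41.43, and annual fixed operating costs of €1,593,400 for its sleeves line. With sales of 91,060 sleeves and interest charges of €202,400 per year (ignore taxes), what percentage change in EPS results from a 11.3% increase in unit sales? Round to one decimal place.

Total contribution margin = 91,060 × €26.17 = €2,383,040.20.
Operating income = contribution − fixed costs = €2,383,040.20 − €1,593,400 = €789,640.20.
After interest of €202,400.00, pre-tax earnings = €587,240.20.
Degree of combined leverage = contribution ÷ (EBIT − I) = €2,383,040.20 ÷ €587,240.20 = 4.0580.
%ΔEPS = DCL × %ΔSales = 4.0580 × +11.3% = +45.9%.

+45.9%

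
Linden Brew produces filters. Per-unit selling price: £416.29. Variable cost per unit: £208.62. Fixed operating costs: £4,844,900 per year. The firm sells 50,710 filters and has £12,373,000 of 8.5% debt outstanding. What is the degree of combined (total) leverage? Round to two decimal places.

Contribution at this volume is 50,710 × £207.67 = £10,530,945.70.
Operating income = contribution − fixed costs = £10,530,945.70 − £4,844,900 = £5,686,045.70. Interest = £1,051,705.00.
DOL = £10,530,945.70 ÷ £5,686,045.70 = 1.8521; DFL = £5,686,045.70 ÷ £4,634,340.70 = 1.2269.
DCL = DOL × DFL = 1.8521 × 1.2269 = 2.2723.

2.27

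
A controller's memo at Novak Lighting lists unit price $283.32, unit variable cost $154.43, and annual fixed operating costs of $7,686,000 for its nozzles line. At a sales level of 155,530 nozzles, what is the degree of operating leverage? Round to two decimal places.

1.62

Total contribution margin = 155,530 × $128.89 = $20,046,261.70.
Subtracting fixed costs: EBIT = $20,046,261.70 − $7,686,000 = $12,360,261.70.
So DOL = total CM / EBIT = $20,046,261.70 / $12,360,261.70 = 1.6218.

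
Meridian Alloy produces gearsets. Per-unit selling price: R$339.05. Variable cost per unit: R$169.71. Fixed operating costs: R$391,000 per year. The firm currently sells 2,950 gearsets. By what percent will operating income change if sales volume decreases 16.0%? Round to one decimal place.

-73.6%

Total contribution margin = 2,950 × R$169.34 = R$499,553.00.
EBIT = R$499,553.00 − R$391,000 = R$108,553.00.
Degree of operating leverage = R$499,553.00 / R$108,553.00 = 4.6019.
Operating income changes by 4.6019 × -16.0% = -73.6%.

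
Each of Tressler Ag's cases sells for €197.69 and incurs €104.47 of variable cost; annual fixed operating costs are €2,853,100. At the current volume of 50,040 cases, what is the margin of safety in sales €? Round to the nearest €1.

Unit CM = price − variable cost = €197.69 − €104.47 = €93.22. Break-even units = €2,853,100 ÷ €93.22 = 30,606.09; break-even revenue = 30,606.09 × €197.69 = €6,050,518.55.
Current sales = 50,040 × €197.69 = €9,892,407.60.
Margin of safety = €9,892,407.60 − €6,050,518.55 = €3,841,889.

€3,841,889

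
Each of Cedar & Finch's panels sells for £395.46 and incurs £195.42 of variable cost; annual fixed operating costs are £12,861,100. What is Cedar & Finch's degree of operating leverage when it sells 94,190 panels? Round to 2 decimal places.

3.15

At 94,190 units, contribution = 94,190 × £200.04 = £18,841,767.60.
EBIT = £18,841,767.60 − £12,861,100 = £5,980,667.60.
Degree of operating leverage = £18,841,767.60 / £5,980,667.60 = 3.1504.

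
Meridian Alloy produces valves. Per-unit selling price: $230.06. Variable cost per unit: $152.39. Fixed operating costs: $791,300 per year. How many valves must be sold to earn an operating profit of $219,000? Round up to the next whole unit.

13,008 valves

Unit CM = price − variable cost = $230.06 − $152.39 = $77.67.
Units = (FC + target) / CM = ($791,300 + $219,000) / $77.67 = 13,007.60, so 13,008 valves.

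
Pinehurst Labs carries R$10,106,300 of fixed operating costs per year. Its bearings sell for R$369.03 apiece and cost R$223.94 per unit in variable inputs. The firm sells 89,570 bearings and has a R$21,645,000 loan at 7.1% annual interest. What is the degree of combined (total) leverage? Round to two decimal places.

Total contribution margin = 89,570 × R$145.09 = R$12,995,711.30.
EBIT = R$12,995,711.30 − R$10,106,300 = R$2,889,411.30. Interest = R$1,536,795.00.
DOL = R$12,995,711.30 ÷ R$2,889,411.30 = 4.4977; DFL = R$2,889,411.30 ÷ R$1,352,616.30 = 2.1362.
Combined leverage = 4.4977 × 2.1362 = 9.6080.

9.61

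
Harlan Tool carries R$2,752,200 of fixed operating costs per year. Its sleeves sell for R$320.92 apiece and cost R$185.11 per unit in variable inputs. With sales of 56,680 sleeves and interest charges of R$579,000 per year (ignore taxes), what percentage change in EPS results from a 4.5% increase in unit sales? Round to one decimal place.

Contribution at this volume is 56,680 × R$135.81 = R$7,697,710.80.
Operating income = contribution − fixed costs = R$7,697,710.80 − R$2,752,200 = R$4,945,510.80.
Interest = R$579,000.00, so EBIT − I = R$4,366,510.80.
DCL = total CM / (EBIT − I) = R$7,697,710.80 / R$4,366,510.80 = 1.7629.
EPS therefore changes by 1.7629 × (+4.5%) = +7.9%.

+7.9%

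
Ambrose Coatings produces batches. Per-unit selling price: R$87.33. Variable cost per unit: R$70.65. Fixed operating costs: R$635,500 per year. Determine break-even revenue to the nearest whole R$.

R$3,327,231

Contribution margin per unit = R$87.33 − R$70.65 = R$16.68, a CM ratio of R$16.68 ÷ R$87.33 = 0.1910.
Break-even revenue = fixed costs × price ÷ CM = R$635,500 × R$87.33 ÷ R$16.68 = R$3,327,231.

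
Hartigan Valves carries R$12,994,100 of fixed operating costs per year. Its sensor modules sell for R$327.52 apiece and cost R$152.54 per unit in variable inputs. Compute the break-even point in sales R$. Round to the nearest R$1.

CM per unit = R$327.52 − R$152.54 = R$174.98; CM ratio = R$174.98 / R$327.52 = 0.5343.
Break-even sales = FC ÷ CM ratio = R$12,994,100 × R$327.52 / R$174.98 = R$24,321,795.

R$24,321,795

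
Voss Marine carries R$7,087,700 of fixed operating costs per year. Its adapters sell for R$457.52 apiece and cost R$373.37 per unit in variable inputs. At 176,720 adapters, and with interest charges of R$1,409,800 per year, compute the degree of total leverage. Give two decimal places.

Contribution at this volume is 176,720 × R$84.15 = R$14,870,988.00.
Subtracting fixed costs: EBIT = R$14,870,988.00 − R$7,087,700 = R$7,783,288.00. Interest = R$1,409,800.00.
DOL = R$14,870,988.00 ÷ R$7,783,288.00 = 1.9106; DFL = R$7,783,288.00 ÷ R$6,373,488.00 = 1.2212.
Combined leverage = 1.9106 × 1.2212 = 2.3332.

2.33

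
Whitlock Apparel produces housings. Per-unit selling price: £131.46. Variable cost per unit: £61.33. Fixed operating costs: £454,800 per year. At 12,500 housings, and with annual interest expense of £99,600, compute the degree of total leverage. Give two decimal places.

2.72

At 12,500 units, contribution = 12,500 × £70.13 = £876,625.00.
Subtracting fixed costs: EBIT = £876,625.00 − £454,800 = £421,825.00. Interest = £99,600.00, so EBIT − I = £322,225.00.
Degree of total leverage = total CM / (EBIT − interest) = £876,625.00 / £322,225.00 = 2.7205.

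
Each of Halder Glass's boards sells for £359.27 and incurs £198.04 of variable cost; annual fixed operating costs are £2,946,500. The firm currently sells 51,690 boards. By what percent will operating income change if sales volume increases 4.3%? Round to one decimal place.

Contribution at this volume is 51,690 × £161.23 = £8,333,978.70.
Operating income = contribution − fixed costs = £8,333,978.70 − £2,946,500 = £5,387,478.70.
DOL = contribution ÷ EBIT = £8,333,978.70 ÷ £5,387,478.70 = 1.5469.
So EBIT moves 1.5469 × (+4.3%) = +6.7%.

+6.7%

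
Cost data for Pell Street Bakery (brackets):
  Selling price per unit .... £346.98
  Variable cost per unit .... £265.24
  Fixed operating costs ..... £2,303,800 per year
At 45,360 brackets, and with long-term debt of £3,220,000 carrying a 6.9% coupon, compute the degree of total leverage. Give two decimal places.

Total contribution margin = 45,360 × £81.74 = £3,707,726.40.
EBIT = £3,707,726.40 − £2,303,800 = £1,403,926.40. Interest = £222,180.00, so EBIT − I = £1,181,746.40.
DCL = contribution ÷ (EBIT − I) = £3,707,726.40 ÷ £1,181,746.40 = 3.1375.

3.14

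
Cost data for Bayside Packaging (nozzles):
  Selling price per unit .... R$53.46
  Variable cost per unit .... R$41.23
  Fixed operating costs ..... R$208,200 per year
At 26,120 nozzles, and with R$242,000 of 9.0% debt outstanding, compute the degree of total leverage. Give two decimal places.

3.57

At 26,120 units, contribution = 26,120 × R$12.23 = R$319,447.60.
Operating income = contribution − fixed costs = R$319,447.60 − R$208,200 = R$111,247.60. Interest = R$21,780.00, so EBIT − I = R$89,467.60.
Degree of total leverage = total CM / (EBIT − interest) = R$319,447.60 / R$89,467.60 = 3.5705.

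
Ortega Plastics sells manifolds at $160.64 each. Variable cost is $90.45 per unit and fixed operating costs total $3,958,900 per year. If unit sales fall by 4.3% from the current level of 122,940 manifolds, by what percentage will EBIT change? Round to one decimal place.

At 122,940 units, contribution = 122,940 × $70.19 = $8,629,158.60.
EBIT = $8,629,158.60 − $3,958,900 = $4,670,258.60.
DOL = contribution ÷ EBIT = $8,629,158.60 ÷ $4,670,258.60 = 1.8477.
%ΔEBIT = DOL × %ΔSales = 1.8477 × -4.3% = -7.9%.

-7.9%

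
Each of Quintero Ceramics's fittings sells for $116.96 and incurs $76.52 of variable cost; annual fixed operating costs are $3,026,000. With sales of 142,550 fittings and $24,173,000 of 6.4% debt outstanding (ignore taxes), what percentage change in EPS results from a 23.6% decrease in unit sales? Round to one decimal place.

-114.2%

Total contribution margin = 142,550 × $40.44 = $5,764,722.00.
Subtracting fixed costs: EBIT = $5,764,722.00 − $3,026,000 = $2,738,722.00.
Interest = $1,547,072.00, so EBIT − I = $1,191,650.00.
DCL = total CM / (EBIT − I) = $5,764,722.00 / $1,191,650.00 = 4.8376.
EPS therefore changes by 4.8376 × (-23.6%) = -114.2%.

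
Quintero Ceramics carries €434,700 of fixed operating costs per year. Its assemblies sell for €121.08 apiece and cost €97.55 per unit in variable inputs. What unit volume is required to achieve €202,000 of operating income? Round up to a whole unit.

Each unit contributes €121.08 − €97.55 = €23.53.
Need Q such that Q × €23.53 − €434,700 = €202,000, i.e. Q = €636,700 / €23.53 = 27,059.07 → 27,060.

27,060 assemblies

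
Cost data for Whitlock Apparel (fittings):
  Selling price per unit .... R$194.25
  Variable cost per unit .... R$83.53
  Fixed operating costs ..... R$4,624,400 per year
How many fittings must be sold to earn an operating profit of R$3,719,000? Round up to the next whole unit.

Each unit contributes R$194.25 − R$83.53 = R$110.72.
Units = (FC + target) / CM = (R$4,624,400 + R$3,719,000) / R$110.72 = 75,355.85, so 75,356 fittings.

75,356 fittings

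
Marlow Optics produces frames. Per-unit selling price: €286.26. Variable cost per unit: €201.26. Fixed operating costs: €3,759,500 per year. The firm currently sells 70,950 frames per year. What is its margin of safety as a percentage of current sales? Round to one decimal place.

37.7%

Unit CM = price − variable cost = €286.26 − €201.26 = €85.00. Break-even units = €3,759,500 ÷ €85.00 = 44,229.41; break-even revenue = 44,229.41 × €286.26 = €12,661,111.41.
Actual sales revenue = 70,950 × €286.26 = €20,310,147.00.
Margin of safety = (€20,310,147.00 − €12,661,111.41) ÷ €20,310,147.00 = 37.7%.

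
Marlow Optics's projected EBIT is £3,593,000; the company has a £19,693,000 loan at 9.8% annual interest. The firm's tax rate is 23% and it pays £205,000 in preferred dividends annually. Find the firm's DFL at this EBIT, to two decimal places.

2.57

Interest = £1,929,914.00.
Pre-tax preferred-dividend burden = £205,000 ÷ (1 − 0.23) = £266,233.77.
DFL = EBIT ÷ [EBIT − I − D_p/(1−t)] = £3,593,000 ÷ [£3,593,000 − £1,929,914.00 − £266,233.77] = £3,593,000 ÷ £1,396,852.23 = 2.5722.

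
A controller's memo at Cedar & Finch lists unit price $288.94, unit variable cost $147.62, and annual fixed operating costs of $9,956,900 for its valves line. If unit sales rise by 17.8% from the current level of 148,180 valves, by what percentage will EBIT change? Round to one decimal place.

+33.9%

Total contribution margin = 148,180 × $141.32 = $20,940,797.60.
Subtracting fixed costs: EBIT = $20,940,797.60 − $9,956,900 = $10,983,897.60.
Degree of operating leverage = $20,940,797.60 / $10,983,897.60 = 1.9065.
%ΔEBIT = DOL × %ΔSales = 1.9065 × +17.8% = +33.9%.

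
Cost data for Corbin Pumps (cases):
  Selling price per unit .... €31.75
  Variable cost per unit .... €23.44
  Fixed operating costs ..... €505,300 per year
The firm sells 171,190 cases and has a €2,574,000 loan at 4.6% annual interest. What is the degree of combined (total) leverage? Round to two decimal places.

1.78

Total contribution margin = 171,190 × €8.31 = €1,422,588.90.
EBIT = €1,422,588.90 − €505,300 = €917,288.90. Interest = €118,404.00, so EBIT − I = €798,884.90.
Degree of total leverage = total CM / (EBIT − interest) = €1,422,588.90 / €798,884.90 = 1.7807.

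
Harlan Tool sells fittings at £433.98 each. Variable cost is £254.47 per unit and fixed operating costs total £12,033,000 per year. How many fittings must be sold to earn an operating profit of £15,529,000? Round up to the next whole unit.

Each unit contributes £433.98 − £254.47 = £179.51.
Required volume = (fixed costs + target profit) ÷ CM = (£12,033,000 + £15,529,000) ÷ £179.51 = 153,540.19, so 153,541 fittings.

153,541 fittings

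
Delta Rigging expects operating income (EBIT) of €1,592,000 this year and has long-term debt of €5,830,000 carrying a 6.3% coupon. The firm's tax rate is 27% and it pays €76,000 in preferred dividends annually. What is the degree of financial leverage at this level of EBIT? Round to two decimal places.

Annual interest charges come to €367,290.00.
Pre-tax preferred-dividend burden = €76,000 ÷ (1 − 0.27) = €104,109.59.
DFL = EBIT ÷ [EBIT − I − D_p/(1−t)] = €1,592,000 ÷ [€1,592,000 − €367,290.00 − €104,109.59] = €1,592,000 ÷ €1,120,600.41 = 1.4207.

1.42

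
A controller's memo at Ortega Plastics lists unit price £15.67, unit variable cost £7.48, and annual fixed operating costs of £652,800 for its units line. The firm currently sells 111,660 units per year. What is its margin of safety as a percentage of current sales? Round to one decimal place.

28.6%

Each unit contributes £15.67 − £7.48 = £8.19. Break-even units = £652,800 ÷ £8.19 = 79,706.96; break-even revenue = 79,706.96 × £15.67 = £1,249,008.06.
Actual sales revenue = 111,660 × £15.67 = £1,749,712.20.
Margin of safety = (£1,749,712.20 − £1,249,008.06) ÷ £1,749,712.20 = 28.6%.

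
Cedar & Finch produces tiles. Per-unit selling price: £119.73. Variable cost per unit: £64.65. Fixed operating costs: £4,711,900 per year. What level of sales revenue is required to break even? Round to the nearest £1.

£10,242,480

CM per unit = £119.73 − £64.65 = £55.08; CM ratio = £55.08 / £119.73 = 0.4600.
Break-even revenue = fixed costs × price ÷ CM = £4,711,900 × £119.73 ÷ £55.08 = £10,242,480.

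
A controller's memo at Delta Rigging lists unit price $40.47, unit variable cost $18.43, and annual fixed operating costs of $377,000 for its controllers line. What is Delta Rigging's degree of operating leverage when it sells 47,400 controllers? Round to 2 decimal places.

At 47,400 units, contribution = 47,400 × $22.04 = $1,044,696.00.
Operating income = contribution − fixed costs = $1,044,696.00 − $377,000 = $667,696.00.
DOL = contribution ÷ EBIT = $1,044,696.00 ÷ $667,696.00 = 1.5646.

1.56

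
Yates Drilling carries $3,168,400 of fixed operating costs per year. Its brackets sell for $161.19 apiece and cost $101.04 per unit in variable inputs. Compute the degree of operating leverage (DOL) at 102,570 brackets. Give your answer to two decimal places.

2.06

Total contribution margin = 102,570 × $60.15 = $6,169,585.50.
Subtracting fixed costs: EBIT = $6,169,585.50 − $3,168,400 = $3,001,185.50.
Degree of operating leverage = $6,169,585.50 / $3,001,185.50 = 2.0557.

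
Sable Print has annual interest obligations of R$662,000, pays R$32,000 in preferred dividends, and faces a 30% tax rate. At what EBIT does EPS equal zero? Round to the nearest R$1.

R$707,714

Preferred dividends are paid after tax, so their pre-tax equivalent is R$32,000 ÷ (1 − 0.30) = R$45,714.29.
EPS = 0 when EBIT covers interest plus the pre-tax preferred burden: R$662,000 + R$45,714.29 = R$707,714.29.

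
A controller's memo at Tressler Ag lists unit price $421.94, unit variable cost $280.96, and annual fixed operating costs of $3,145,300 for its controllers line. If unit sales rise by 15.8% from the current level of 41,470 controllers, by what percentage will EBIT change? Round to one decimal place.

At 41,470 units, contribution = 41,470 × $140.98 = $5,846,440.60.
EBIT = $5,846,440.60 − $3,145,300 = $2,701,140.60.
So DOL = total CM / EBIT = $5,846,440.60 / $2,701,140.60 = 2.1644.
Operating income changes by 2.1644 × +15.8% = +34.2%.

+34.2%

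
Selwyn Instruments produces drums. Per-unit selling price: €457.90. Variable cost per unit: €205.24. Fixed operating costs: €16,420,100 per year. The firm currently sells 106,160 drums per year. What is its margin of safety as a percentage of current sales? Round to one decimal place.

38.8%

Each unit contributes €457.90 − €205.24 = €252.66. Break-even units = €16,420,100 ÷ €252.66 = 64,988.92; break-even revenue = 64,988.92 × €457.90 = €29,758,425.51.
Actual sales revenue = 106,160 × €457.90 = €48,610,664.00.
Margin of safety = (€48,610,664.00 − €29,758,425.51) ÷ €48,610,664.00 = 38.8%.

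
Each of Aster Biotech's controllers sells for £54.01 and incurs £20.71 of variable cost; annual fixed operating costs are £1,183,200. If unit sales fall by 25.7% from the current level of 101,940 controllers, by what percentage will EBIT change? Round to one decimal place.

Total contribution margin = 101,940 × £33.30 = £3,394,602.00.
Operating income = contribution − fixed costs = £3,394,602.00 − £1,183,200 = £2,211,402.00.
Degree of operating leverage = £3,394,602.00 / £2,211,402.00 = 1.5350.
%ΔEBIT = DOL × %ΔSales = 1.5350 × -25.7% = -39.5%.

-39.5%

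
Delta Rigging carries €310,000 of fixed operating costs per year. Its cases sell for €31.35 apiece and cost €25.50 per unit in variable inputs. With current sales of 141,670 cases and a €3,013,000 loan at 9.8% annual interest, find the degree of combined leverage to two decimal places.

3.71

At 141,670 units, contribution = 141,670 × €5.85 = €828,769.50.
Subtracting fixed costs: EBIT = €828,769.50 − €310,000 = €518,769.50. Interest = €295,274.00, so EBIT − I = €223,495.50.
DCL = contribution ÷ (EBIT − I) = €828,769.50 ÷ €223,495.50 = 3.7082.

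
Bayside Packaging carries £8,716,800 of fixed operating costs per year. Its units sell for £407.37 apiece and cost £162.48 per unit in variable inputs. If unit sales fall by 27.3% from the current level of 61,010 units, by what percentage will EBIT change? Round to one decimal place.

Contribution at this volume is 61,010 × £244.89 = £14,940,738.90.
EBIT = £14,940,738.90 − £8,716,800 = £6,223,938.90.
So DOL = total CM / EBIT = £14,940,738.90 / £6,223,938.90 = 2.4005.
%ΔEBIT = DOL × %ΔSales = 2.4005 × -27.3% = -65.5%.

-65.5%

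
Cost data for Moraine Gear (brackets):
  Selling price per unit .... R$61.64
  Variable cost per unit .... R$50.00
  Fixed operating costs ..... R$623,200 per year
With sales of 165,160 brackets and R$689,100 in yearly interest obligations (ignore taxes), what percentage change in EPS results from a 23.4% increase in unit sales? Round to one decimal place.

Total contribution margin = 165,160 × R$11.64 = R$1,922,462.40.
EBIT = R$1,922,462.40 − R$623,200 = R$1,299,262.40.
Interest = R$689,100.00, so EBIT − I = R$610,162.40.
Degree of combined leverage = contribution ÷ (EBIT − I) = R$1,922,462.40 ÷ R$610,162.40 = 3.1507.
EPS therefore changes by 3.1507 × (+23.4%) = +73.7%.

+73.7%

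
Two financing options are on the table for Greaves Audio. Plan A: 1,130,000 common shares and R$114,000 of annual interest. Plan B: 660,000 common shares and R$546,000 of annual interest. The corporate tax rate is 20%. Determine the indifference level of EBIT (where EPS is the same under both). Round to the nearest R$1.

R$1,152,638

At indifference, (EBIT − 114,000)(1 − t)/1,130,000 = (EBIT − 546,000)(1 − t)/660,000.
Cancelling (1 − t) and cross-multiplying: 660,000·(EBIT − 114,000) = 1,130,000·(EBIT − 546,000).
EBIT × (1,130,000 − 660,000) = 546,000 × 1,130,000 − 114,000 × 660,000 = 541,740,000,000, so EBIT = 541,740,000,000 ÷ 470,000 = 1,152,638.30.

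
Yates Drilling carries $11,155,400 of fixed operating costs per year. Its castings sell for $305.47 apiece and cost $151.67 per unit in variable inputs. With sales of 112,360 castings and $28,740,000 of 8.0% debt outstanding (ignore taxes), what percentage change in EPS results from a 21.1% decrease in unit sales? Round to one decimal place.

Contribution at this volume is 112,360 × $153.80 = $17,280,968.00.
EBIT = $17,280,968.00 − $11,155,400 = $6,125,568.00.
Interest = $2,299,200.00, so EBIT − I = $3,826,368.00.
DCL = total CM / (EBIT − I) = $17,280,968.00 / $3,826,368.00 = 4.5163.
%ΔEPS = DCL × %ΔSales = 4.5163 × -21.1% = -95.3%.

-95.3%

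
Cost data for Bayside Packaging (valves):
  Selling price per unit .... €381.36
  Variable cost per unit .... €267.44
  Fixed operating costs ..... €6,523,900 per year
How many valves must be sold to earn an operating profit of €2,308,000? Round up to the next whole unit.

77,528 valves

Each unit contributes €381.36 − €267.44 = €113.92.
Units = (FC + target) / CM = (€6,523,900 + €2,308,000) / €113.92 = 77,527.21, so 77,528 valves.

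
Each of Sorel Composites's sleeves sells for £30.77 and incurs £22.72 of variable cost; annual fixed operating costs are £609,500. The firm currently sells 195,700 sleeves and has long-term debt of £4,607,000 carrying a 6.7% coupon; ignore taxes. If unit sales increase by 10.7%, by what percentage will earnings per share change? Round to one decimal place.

At 195,700 units, contribution = 195,700 × £8.05 = £1,575,385.00.
Subtracting fixed costs: EBIT = £1,575,385.00 − £609,500 = £965,885.00.
After interest of £308,669.00, pre-tax earnings = £657,216.00.
Degree of combined leverage = contribution ÷ (EBIT − I) = £1,575,385.00 ÷ £657,216.00 = 2.3971.
%ΔEPS = DCL × %ΔSales = 2.3971 × +10.7% = +25.6%.

+25.6%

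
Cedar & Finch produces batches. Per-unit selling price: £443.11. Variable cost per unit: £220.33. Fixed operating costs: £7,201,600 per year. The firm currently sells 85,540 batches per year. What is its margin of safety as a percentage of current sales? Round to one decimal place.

62.2%

Contribution margin per unit = £443.11 − £220.33 = £222.78. Break-even units = £7,201,600 ÷ £222.78 = 32,326.06; break-even revenue = 32,326.06 × £443.11 = £14,324,001.15.
Current sales = 85,540 × £443.11 = £37,903,629.40.
Margin of safety = (£37,903,629.40 − £14,324,001.15) ÷ £37,903,629.40 = 62.2%.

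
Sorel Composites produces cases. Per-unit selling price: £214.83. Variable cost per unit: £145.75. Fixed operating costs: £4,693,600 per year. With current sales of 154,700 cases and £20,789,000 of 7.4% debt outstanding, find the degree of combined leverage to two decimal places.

At 154,700 units, contribution = 154,700 × £69.08 = £10,686,676.00.
EBIT = £10,686,676.00 − £4,693,600 = £5,993,076.00. Interest = £1,538,386.00, so EBIT − I = £4,454,690.00.
DCL = contribution ÷ (EBIT − I) = £10,686,676.00 ÷ £4,454,690.00 = 2.3990.

2.40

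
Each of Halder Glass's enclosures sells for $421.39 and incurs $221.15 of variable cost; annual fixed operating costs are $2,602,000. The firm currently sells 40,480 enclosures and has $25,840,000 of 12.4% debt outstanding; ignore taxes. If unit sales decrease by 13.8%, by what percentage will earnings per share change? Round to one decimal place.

Contribution at this volume is 40,480 × $200.24 = $8,105,715.20.
EBIT = $8,105,715.20 − $2,602,000 = $5,503,715.20.
After interest of $3,204,160.00, pre-tax earnings = $2,299,555.20.
Degree of combined leverage = contribution ÷ (EBIT − I) = $8,105,715.20 ÷ $2,299,555.20 = 3.5249.
EPS therefore changes by 3.5249 × (-13.8%) = -48.6%.

-48.6%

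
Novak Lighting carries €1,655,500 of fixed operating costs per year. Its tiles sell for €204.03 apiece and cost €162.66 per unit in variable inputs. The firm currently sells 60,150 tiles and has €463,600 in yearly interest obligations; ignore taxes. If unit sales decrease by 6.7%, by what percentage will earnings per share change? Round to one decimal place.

-45.1%

Contribution at this volume is 60,150 × €41.37 = €2,488,405.50.
EBIT = €2,488,405.50 − €1,655,500 = €832,905.50.
Interest = €463,600.00, so EBIT − I = €369,305.50.
DCL = total CM / (EBIT − I) = €2,488,405.50 / €369,305.50 = 6.7381.
EPS therefore changes by 6.7381 × (-6.7%) = -45.1%.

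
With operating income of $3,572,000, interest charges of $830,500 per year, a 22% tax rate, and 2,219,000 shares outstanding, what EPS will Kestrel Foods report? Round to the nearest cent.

$0.96

Interest = $830,500.00, so EBT = $3,572,000 − $830,500.00 = $2,741,500.00.
Net income = $2,741,500.00 × (1 − 0.22) = $2,138,370.00.
EPS = $2,138,370.00 ÷ 2,219,000 = $0.96.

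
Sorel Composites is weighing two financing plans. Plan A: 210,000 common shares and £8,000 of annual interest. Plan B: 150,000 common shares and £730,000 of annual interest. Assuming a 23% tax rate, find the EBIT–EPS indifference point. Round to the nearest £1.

£2,535,000

At indifference, (EBIT − 8,000)(1 − t)/210,000 = (EBIT − 730,000)(1 − t)/150,000.
Cancelling (1 − t) and cross-multiplying: 150,000·(EBIT − 8,000) = 210,000·(EBIT − 730,000).
EBIT × (210,000 − 150,000) = 730,000 × 210,000 − 8,000 × 150,000 = 152,100,000,000, so EBIT = 152,100,000,000 ÷ 60,000 = 2,535,000.00.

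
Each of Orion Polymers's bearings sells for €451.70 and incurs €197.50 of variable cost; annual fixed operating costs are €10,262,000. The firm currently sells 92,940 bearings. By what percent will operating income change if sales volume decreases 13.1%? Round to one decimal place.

-23.2%

Contribution at this volume is 92,940 × €254.20 = €23,625,348.00.
Operating income = contribution − fixed costs = €23,625,348.00 − €10,262,000 = €13,363,348.00.
So DOL = total CM / EBIT = €23,625,348.00 / €13,363,348.00 = 1.7679.
So EBIT moves 1.7679 × (-13.1%) = -23.2%.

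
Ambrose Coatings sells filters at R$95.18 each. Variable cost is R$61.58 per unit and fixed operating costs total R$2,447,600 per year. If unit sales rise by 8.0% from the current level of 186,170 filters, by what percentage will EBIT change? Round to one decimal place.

Contribution at this volume is 186,170 × R$33.60 = R$6,255,312.00.
EBIT = R$6,255,312.00 − R$2,447,600 = R$3,807,712.00.
So DOL = total CM / EBIT = R$6,255,312.00 / R$3,807,712.00 = 1.6428.
So EBIT moves 1.6428 × (+8.0%) = +13.1%.

+13.1%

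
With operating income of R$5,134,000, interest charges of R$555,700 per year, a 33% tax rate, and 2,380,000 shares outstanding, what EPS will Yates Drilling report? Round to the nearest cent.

R$1.29

Interest = R$555,700.00, so EBT = R$5,134,000 − R$555,700.00 = R$4,578,300.00.
Net income = R$4,578,300.00 × (1 − 0.33) = R$3,067,461.00.
Per share: R$3,067,461.00 / 2,380,000 shares = R$1.29.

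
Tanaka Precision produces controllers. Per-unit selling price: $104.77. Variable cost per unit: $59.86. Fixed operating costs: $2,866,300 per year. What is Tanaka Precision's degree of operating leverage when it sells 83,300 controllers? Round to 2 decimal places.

At 83,300 units, contribution = 83,300 × $44.91 = $3,741,003.00.
Operating income = contribution − fixed costs = $3,741,003.00 − $2,866,300 = $874,703.00.
So DOL = total CM / EBIT = $3,741,003.00 / $874,703.00 = 4.2769.

4.28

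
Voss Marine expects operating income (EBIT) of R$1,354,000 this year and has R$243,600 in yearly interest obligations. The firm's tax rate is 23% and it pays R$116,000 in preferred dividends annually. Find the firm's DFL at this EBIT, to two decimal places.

1.41

Annual interest charges come to R$243,600.00.
Pre-tax preferred-dividend burden = R$116,000 ÷ (1 − 0.23) = R$150,649.35.
DFL = EBIT ÷ [EBIT − I − D_p/(1−t)] = R$1,354,000 ÷ [R$1,354,000 − R$243,600.00 − R$150,649.35] = R$1,354,000 ÷ R$959,750.65 = 1.4108.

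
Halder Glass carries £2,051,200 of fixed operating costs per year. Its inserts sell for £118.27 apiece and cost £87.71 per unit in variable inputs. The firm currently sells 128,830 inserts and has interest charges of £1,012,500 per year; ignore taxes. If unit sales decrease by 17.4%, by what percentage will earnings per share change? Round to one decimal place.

Total contribution margin = 128,830 × £30.56 = £3,937,044.80.
EBIT = £3,937,044.80 − £2,051,200 = £1,885,844.80.
Interest = £1,012,500.00, so EBIT − I = £873,344.80.
Degree of combined leverage = contribution ÷ (EBIT − I) = £3,937,044.80 ÷ £873,344.80 = 4.5080.
%ΔEPS = DCL × %ΔSales = 4.5080 × -17.4% = -78.4%.

-78.4%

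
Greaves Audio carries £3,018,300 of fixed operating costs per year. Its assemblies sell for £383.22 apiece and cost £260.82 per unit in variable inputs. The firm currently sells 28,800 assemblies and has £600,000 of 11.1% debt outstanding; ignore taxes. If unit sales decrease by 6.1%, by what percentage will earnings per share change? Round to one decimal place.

-48.8%

Total contribution margin = 28,800 × £122.40 = £3,525,120.00.
Subtracting fixed costs: EBIT = £3,525,120.00 − £3,018,300 = £506,820.00.
Interest = £66,600.00, so EBIT − I = £440,220.00.
DCL = total CM / (EBIT − I) = £3,525,120.00 / £440,220.00 = 8.0076.
EPS therefore changes by 8.0076 × (-6.1%) = -48.8%.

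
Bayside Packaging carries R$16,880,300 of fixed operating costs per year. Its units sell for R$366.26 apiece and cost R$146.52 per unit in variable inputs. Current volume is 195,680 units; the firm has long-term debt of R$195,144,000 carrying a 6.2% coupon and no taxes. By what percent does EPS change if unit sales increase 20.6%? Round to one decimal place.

+63.2%

At 195,680 units, contribution = 195,680 × R$219.74 = R$42,998,723.20.
Subtracting fixed costs: EBIT = R$42,998,723.20 − R$16,880,300 = R$26,118,423.20.
After interest of R$12,098,928.00, pre-tax earnings = R$14,019,495.20.
Degree of combined leverage = contribution ÷ (EBIT − I) = R$42,998,723.20 ÷ R$14,019,495.20 = 3.0671.
EPS therefore changes by 3.0671 × (+20.6%) = +63.2%.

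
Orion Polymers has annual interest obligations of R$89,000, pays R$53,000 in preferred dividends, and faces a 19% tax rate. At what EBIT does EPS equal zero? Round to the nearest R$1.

Grossing the preferred dividend up to pre-tax terms: R$53,000 / (1 − 0.19) = R$65,432.10.
Financial break-even EBIT = interest + D_p ÷ (1 − t) = R$89,000 + R$65,432.10 = R$154,432.10.

R$154,432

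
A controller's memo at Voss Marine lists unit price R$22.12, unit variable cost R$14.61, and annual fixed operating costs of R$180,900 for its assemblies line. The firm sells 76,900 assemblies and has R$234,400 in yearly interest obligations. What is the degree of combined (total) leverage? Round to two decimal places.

Contribution at this volume is 76,900 × R$7.51 = R$577,519.00.
EBIT = R$577,519.00 − R$180,900 = R$396,619.00. Interest = R$234,400.00.
DOL = R$577,519.00 ÷ R$396,619.00 = 1.4561; DFL = R$396,619.00 ÷ R$162,219.00 = 2.4450.
Combined leverage = 1.4561 × 2.4450 = 3.5602.

3.56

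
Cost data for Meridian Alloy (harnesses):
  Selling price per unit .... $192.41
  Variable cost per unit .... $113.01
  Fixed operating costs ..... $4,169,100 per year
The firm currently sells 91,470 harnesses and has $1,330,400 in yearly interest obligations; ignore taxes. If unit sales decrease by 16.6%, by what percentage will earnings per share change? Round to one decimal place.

Total contribution margin = 91,470 × $79.40 = $7,262,718.00.
Operating income = contribution − fixed costs = $7,262,718.00 − $4,169,100 = $3,093,618.00.
After interest of $1,330,400.00, pre-tax earnings = $1,763,218.00.
DCL = total CM / (EBIT − I) = $7,262,718.00 / $1,763,218.00 = 4.1190.
%ΔEPS = DCL × %ΔSales = 4.1190 × -16.6% = -68.4%.

-68.4%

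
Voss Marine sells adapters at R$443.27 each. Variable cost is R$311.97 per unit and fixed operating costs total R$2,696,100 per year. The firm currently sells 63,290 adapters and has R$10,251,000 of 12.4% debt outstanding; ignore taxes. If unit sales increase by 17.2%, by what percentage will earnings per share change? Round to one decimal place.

Total contribution margin = 63,290 × R$131.30 = R$8,309,977.00.
EBIT = R$8,309,977.00 − R$2,696,100 = R$5,613,877.00.
After interest of R$1,271,124.00, pre-tax earnings = R$4,342,753.00.
Degree of combined leverage = contribution ÷ (EBIT − I) = R$8,309,977.00 ÷ R$4,342,753.00 = 1.9135.
EPS therefore changes by 1.9135 × (+17.2%) = +32.9%.

+32.9%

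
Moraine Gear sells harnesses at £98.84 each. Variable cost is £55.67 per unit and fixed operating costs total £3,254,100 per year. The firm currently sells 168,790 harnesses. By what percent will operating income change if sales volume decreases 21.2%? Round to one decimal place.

-38.3%

Total contribution margin = 168,790 × £43.17 = £7,286,664.30.
EBIT = £7,286,664.30 − £3,254,100 = £4,032,564.30.
Degree of operating leverage = £7,286,664.30 / £4,032,564.30 = 1.8070.
%ΔEBIT = DOL × %ΔSales = 1.8070 × -21.2% = -38.3%.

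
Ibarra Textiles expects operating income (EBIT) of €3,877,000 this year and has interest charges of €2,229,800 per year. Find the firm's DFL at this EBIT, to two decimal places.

Interest = €2,229,800.00.
DFL = EBIT ÷ (EBIT − I) = €3,877,000 ÷ (€3,877,000 − €2,229,800.00) = €3,877,000 ÷ €1,647,200.00 = 2.3537.

2.35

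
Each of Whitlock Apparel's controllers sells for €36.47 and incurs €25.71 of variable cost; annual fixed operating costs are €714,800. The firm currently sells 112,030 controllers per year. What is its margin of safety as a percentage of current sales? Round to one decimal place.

40.7%

Unit CM = price − variable cost = €36.47 − €25.71 = €10.76. Break-even units = €714,800 ÷ €10.76 = 66,431.23; break-even revenue = 66,431.23 × €36.47 = €2,422,746.84.
Actual sales revenue = 112,030 × €36.47 = €4,085,734.10.
Margin of safety = (€4,085,734.10 − €2,422,746.84) ÷ €4,085,734.10 = 40.7%.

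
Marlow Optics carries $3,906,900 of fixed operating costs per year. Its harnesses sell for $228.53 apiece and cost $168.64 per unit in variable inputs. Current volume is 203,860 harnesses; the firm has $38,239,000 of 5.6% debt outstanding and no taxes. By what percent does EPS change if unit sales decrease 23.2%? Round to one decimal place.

-46.0%

At 203,860 units, contribution = 203,860 × $59.89 = $12,209,175.40.
EBIT = $12,209,175.40 − $3,906,900 = $8,302,275.40.
Interest = $2,141,384.00, so EBIT − I = $6,160,891.40.
DCL = total CM / (EBIT − I) = $12,209,175.40 / $6,160,891.40 = 1.9817.
%ΔEPS = DCL × %ΔSales = 1.9817 × -23.2% = -46.0%.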